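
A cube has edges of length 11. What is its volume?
Volume = s³
Volume = 11³
Volume = 1331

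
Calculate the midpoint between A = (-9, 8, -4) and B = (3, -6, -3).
Midpoint = ((-9+3)/2, (8-6)/2, (-4-3)/2) = (-3, 1, -3.5)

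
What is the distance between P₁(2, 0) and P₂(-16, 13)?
Using the distance formula: d = sqrt((x₂-x₁)² + (y₂-y₁)²)
dx = (-16) - 2 = -18
dy = 13 - 0 = 13
d = sqrt((-18)² + 13²) = sqrt(324 + 169) = sqrt(493) = 22.20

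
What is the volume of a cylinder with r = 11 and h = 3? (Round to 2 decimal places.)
Volume = pi * r² * h
Volume = pi * 11² * 3
Volume = pi * 121 * 3
Volume = pi * 363
Volume = 1140.40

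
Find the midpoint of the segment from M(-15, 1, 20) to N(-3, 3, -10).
Midpoint = ((-15-3)/2, (1+3)/2, (20-10)/2) = (-9, 2, 5)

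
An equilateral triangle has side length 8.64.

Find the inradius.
For an equilateral triangle, r = s/(2√3) where s is the side.
r = 8.64/(2√3) = 8.64/3.464102 = 2.494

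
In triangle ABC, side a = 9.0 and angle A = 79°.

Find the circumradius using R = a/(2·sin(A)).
R = a/(2·sin(A)) = 9.0/(2·sin(79°))
R = 9.0/(2·0.981627) = 9.0/1.963254 = 4.584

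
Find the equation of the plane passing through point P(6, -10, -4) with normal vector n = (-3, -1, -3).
d = n·P = (-3)(6) + (-1)(-10) + (-3)(-4) = 4
Plane: -3x - y - 3z = 4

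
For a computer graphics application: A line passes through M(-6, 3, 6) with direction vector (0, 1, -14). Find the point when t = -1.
P(-1) = (-6 + 0(-1), 3 + 1(-1), 6 + (-14)(-1)) = (-6, 2, 20)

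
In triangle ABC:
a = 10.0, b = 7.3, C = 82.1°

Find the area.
Using A = ½ab·sin(C):
A = ½·10.0·7.3·sin(82.1°) = ½·73·0.990509 = 36.15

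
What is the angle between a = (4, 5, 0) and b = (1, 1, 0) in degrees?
a·b = 9, |a|² = 41, |b|² = 2
cos θ = 9/√82 ≈ 0.9939
θ ≈ 6.34°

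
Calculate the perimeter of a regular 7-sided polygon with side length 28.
Perimeter = number of sides * side length
Perimeter = 7 * 28
Perimeter = 196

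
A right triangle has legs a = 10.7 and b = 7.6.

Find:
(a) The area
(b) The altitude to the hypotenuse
(a) Area = ½ab = ½·10.7·7.6 = 40.66
(b) Hypotenuse c = √(10.7² + 7.6²) = √172.25 = 13.1244
    Area = ½·c·h_c  →  h_c = 2·Area/c = 2·40.66/13.1244 = 6.196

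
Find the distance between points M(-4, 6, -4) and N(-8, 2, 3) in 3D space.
d = √[(-4)² + (-4)² + (7)²] = √81 = 9.0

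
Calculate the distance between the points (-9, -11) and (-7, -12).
Using the distance formula: d = sqrt((x₂-x₁)² + (y₂-y₁)²)
dx = (-7) - (-9) = 2
dy = (-12) - (-11) = -1
d = sqrt(2² + (-1)²) = sqrt(4 + 1) = sqrt(5) = 2.24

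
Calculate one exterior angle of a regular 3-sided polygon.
Exterior angle of a regular n-gon = 360/n
Exterior angle = 360/3
Exterior angle = 120 degrees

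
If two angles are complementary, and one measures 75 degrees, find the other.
Complementary angles sum to 90 degrees.
Other angle = 90 - 75
Other angle = 15 degrees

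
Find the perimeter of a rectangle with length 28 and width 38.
Perimeter = 2 * (length + width)
Perimeter = 2 * (28 + 38)
Perimeter = 2 * 66
Perimeter = 132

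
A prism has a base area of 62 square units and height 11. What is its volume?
Volume = base area * height
Volume = 62 * 11
Volume = 682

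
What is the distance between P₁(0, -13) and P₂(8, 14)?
Using the distance formula: d = sqrt((x₂-x₁)² + (y₂-y₁)²)
dx = 8 - 0 = 8
dy = 14 - (-13) = 27
d = sqrt(8² + 27²) = sqrt(64 + 729) = sqrt(793) = 28.16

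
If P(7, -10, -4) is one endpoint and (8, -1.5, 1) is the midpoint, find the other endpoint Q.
Q = (2×8 - 7, 2×(-1.5) - (-10), 2×1 - (-4)) = (9, 7, 6)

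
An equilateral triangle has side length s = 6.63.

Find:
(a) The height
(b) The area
(a) Height h = s·√3/2 = 6.63·√3/2 = 5.742
(b) Area = (√3/4)·s² = (√3/4)·6.63² = (√3/4)·43.9569 = 19.03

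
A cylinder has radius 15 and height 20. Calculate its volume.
Volume = pi * r² * h
Volume = pi * 15² * 20
Volume = pi * 225 * 20
Volume = pi * 4500
Volume = 14137.17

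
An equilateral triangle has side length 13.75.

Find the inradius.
For an equilateral triangle, r = s/(2√3) where s is the side.
r = 13.75/(2√3) = 13.75/3.464102 = 3.969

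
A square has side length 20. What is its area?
Area = s²
Area = 20²
Area = 400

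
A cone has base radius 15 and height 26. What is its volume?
Volume = (1/3) * pi * r² * h
Volume = (1/3) * pi * 15² * 26
Volume = (1/3) * pi * 225 * 26
Volume = (1/3) * pi * 5850
Volume = 6126.11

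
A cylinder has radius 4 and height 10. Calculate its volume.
Volume = pi * r² * h
Volume = pi * 4² * 10
Volume = pi * 16 * 10
Volume = pi * 160
Volume = 502.65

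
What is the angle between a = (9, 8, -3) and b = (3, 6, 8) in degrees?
a·b = 51, |a|² = 154, |b|² = 109
cos θ = 51/√16786 ≈ 0.3936
θ ≈ 66.82°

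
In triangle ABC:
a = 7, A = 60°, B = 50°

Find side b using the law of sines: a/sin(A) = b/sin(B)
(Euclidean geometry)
b = a·sin(B)/sin(A) = 7·sin(50°)/sin(60°)
b = 7·0.766044/0.866025 = 6.192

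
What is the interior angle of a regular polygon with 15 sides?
Interior angle of a regular n-gon = (n-2)*180/n
Interior angle = (15-2)*180/15
Interior angle = 13*180/15
Interior angle = 2340/15
Interior angle = 156 degrees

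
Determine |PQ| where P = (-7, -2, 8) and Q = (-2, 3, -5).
d = √[(5)² + (5)² + (-13)²] = √219 = 14.8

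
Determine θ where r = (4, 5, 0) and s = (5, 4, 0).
r·s = 40, |r|² = 41, |s|² = 41
cos θ = 40/√1681 ≈ 0.9756
θ ≈ 12.68°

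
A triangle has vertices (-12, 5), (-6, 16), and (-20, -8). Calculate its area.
Using the coordinate formula: Area = (1/2)|x₁(y₂-y₃) + x₂(y₃-y₁) + x₃(y₁-y₂)|
Area = (1/2)|(-12)(16-(-8)) + (-6)((-8)-5) + (-20)(5-16)|
Area = (1/2)|(-12)*24 + (-6)*(-13) + (-20)*(-11)|
Area = (1/2)|(-288) + 78 + 220|
Area = (1/2)*10 = 5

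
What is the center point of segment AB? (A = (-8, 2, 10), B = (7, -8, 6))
Midpoint = ((-8+7)/2, (2-8)/2, (10+6)/2) = (-0.5, -3, 8)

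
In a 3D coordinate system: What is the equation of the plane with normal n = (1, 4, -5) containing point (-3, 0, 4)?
d = n·P = (1)(-3) + (4)(0) + (-5)(4) = -23
Plane: x + 4y - 5z = -23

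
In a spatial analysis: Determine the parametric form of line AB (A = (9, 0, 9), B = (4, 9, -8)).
Direction vector d = B - A = (-5, 9, -17)
x = 9 - 5t, y = 0 + 9t, z = 9 - 17t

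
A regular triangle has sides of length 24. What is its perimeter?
Perimeter = number of sides * side length
Perimeter = 3 * 24
Perimeter = 72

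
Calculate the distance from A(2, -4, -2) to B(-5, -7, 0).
d = √[(-7)² + (-3)² + (2)²] = √62 = 7.874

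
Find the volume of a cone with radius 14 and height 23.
Volume = (1/3) * pi * r² * h
Volume = (1/3) * pi * 14² * 23
Volume = (1/3) * pi * 196 * 23
Volume = (1/3) * pi * 4508
Volume = 4720.77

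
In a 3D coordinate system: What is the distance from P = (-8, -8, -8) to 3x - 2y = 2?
d = |3(-8) + (-2)(-8) + 0(-8) - (2)| / √(3² + (-2)² + 0²) = 10/√13 = 2.774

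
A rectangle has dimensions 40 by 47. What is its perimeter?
Perimeter = 2 * (length + width)
Perimeter = 2 * (40 + 47)
Perimeter = 2 * 87
Perimeter = 174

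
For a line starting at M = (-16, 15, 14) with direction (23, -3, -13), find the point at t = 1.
P(1) = (-16 + 23(1), 15 + (-3)(1), 14 + (-13)(1)) = (7, 12, 1)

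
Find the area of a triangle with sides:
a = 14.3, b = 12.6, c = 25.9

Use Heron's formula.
s = (a+b+c)/2 = (14.3+12.6+25.9)/2 = 26.4
A = √(s(s-a)(s-b)(s-c)) = √(26.4·12.1·13.8·0.5)
A = √2204.14 = 46.95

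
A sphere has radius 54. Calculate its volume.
Volume = (4/3) * pi * r³
Volume = (4/3) * pi * 54³
Volume = (4/3) * pi * 157464
Volume = 659583.66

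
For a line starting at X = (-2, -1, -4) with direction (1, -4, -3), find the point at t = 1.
P(1) = (-2 + 1(1), -1 + (-4)(1), -4 + (-3)(1)) = (-1, -5, -7)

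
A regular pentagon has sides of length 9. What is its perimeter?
Perimeter = number of sides * side length
Perimeter = 5 * 9
Perimeter = 45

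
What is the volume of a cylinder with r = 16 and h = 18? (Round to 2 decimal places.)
Volume = pi * r² * h
Volume = pi * 16² * 18
Volume = pi * 256 * 18
Volume = pi * 4608
Volume = 14476.46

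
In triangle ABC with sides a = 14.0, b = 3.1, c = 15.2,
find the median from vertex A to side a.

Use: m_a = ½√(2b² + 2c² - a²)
m_a = ½√(2·3.1² + 2·15.2² - 14.0²)
m_a = ½√(19.22 + 462.08 - 196) = ½√285.3 = 8.445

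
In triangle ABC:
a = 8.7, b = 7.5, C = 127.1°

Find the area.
Using A = ½ab·sin(C):
A = ½·8.7·7.5·sin(127.1°) = ½·65.25·0.797584 = 26.02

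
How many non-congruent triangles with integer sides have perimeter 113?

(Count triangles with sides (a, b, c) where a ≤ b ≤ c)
With a ≤ b ≤ c and a + b + c = 113, the triangle inequality a + b > c gives c < 113/2, so c ≤ 56.
Iterate a from 1 to ⌊p/3⌋ = 37; for each a, b ranges from a to ⌊(p−a)/2⌋ with c = p − a − b, keeping only c ≥ b.
Triples: (1, 56, 56), (2, 55, 56), (3, 54, 56), …
Count = 280 triangles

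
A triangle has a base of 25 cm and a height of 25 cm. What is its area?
Area = (1/2) * base * height
Area = (1/2) * 25 * 25
Area = 312.50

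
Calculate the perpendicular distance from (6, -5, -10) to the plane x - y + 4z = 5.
d = |1(6) + (-1)(-5) + 4(-10) - (5)| / √(1² + (-1)² + 4²) = 34/√18 = 8.014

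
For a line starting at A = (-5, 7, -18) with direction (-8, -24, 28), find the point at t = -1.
P(-1) = (-5 + (-8)(-1), 7 + (-24)(-1), -18 + 28(-1)) = (3, 31, -46)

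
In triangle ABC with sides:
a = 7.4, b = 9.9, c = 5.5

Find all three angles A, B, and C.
By the law of cosines:
cos(A) = (b² + c² - a²)/(2bc) = 0.674931  →  A = 47.55°
cos(B) = (a² + c² - b²)/(2ac) = -0.159705  →  B = 99.19°
cos(C) = (a² + b² - c²)/(2ab) = 0.836200  →  C = 33.26°
Check: A + B + C = 180.0° ✓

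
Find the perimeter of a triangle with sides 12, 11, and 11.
Perimeter = sum of all sides
Perimeter = 12 + 11 + 11
Perimeter = 34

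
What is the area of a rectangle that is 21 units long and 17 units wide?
Area = length * width
Area = 21 * 17
Area = 357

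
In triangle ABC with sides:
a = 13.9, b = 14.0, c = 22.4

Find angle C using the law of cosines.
cos(C) = (a² + b² - c²)/(2ab)
cos(C) = (13.9² + 14.0² - 22.4²)/(2·13.9·14.0) = -112.55/389.2 = -0.289183
C = arccos(-0.289183) = 106.8°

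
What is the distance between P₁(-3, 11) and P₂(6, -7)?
Using the distance formula: d = sqrt((x₂-x₁)² + (y₂-y₁)²)
dx = 6 - (-3) = 9
dy = (-7) - 11 = -18
d = sqrt(9² + (-18)²) = sqrt(81 + 324) = sqrt(405) = 20.12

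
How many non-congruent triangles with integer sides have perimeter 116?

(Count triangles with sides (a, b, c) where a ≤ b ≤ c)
With a ≤ b ≤ c and a + b + c = 116, the triangle inequality a + b > c gives c < 116/2, so c ≤ 57.
Iterate a from 1 to ⌊p/3⌋ = 38; for each a, b ranges from a to ⌊(p−a)/2⌋ with c = p − a − b, keeping only c ≥ b.
Triples: (2, 57, 57), (3, 56, 57), (4, 55, 57), …
Count = 280 triangles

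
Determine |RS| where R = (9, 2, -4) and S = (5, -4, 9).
d = √[(-4)² + (-6)² + (13)²] = √221 = 14.87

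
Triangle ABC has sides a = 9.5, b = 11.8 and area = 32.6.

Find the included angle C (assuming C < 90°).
Area = ½ab·sin(C)  →  sin(C) = 2·Area/(ab)
sin(C) = 2·32.6/(9.5·11.8) = 0.581624
C = arcsin(0.581624) = 35.56°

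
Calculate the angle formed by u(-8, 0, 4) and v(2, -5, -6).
u·v = -40, |u|² = 80, |v|² = 65
cos θ = -40/√5200 ≈ -0.5547
θ ≈ 123.7°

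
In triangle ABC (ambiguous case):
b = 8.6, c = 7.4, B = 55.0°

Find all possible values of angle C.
sin(C)/c = sin(B)/b  →  sin(C) = c·sin(B)/b = 7.4·sin(55.0°)/8.6 = 0.704852
C₁ = arcsin(0.704852) = 44.82°,  C₂ = 180° - C₁ = 135.18°
Check C₂: A = 180° - 55.0° - 135.18° = -10.18° ≤ 0, rejected
C = 44.82° (one solution)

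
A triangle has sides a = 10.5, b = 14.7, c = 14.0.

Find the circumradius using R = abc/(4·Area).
s = (a+b+c)/2 = 19.6
Area = √(s(s-a)(s-b)(s-c)) = √(19.6·9.1·4.9·5.6) = 69.9585
R = abc/(4·Area) = (10.5·14.7·14.0)/(4·69.9585) = 2160.9/279.834 = 7.722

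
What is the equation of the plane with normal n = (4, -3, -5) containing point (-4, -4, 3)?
d = n·P = (4)(-4) + (-3)(-4) + (-5)(3) = -19
Plane: 4x - 3y - 5z = -19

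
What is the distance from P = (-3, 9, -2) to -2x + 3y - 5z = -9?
d = |(-2)(-3) + 3(9) + (-5)(-2) - (-9)| / √((-2)² + 3² + (-5)²) = 52/√38 = 8.436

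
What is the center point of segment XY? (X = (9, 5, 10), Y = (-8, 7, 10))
Midpoint = ((9-8)/2, (5+7)/2, (10+10)/2) = (0.5, 6, 10)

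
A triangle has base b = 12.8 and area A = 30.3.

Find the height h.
A = ½bh  →  h = 2A/b
h = 2·30.3/12.8 = 4.734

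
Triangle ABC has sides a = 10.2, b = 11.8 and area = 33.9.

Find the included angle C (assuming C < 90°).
Area = ½ab·sin(C)  →  sin(C) = 2·Area/(ab)
sin(C) = 2·33.9/(10.2·11.8) = 0.563310
C = arcsin(0.563310) = 34.29°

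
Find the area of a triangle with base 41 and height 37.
Area = (1/2) * base * height
Area = (1/2) * 41 * 37
Area = 758.50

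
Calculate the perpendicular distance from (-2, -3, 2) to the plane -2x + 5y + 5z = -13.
d = |(-2)(-2) + 5(-3) + 5(2) - (-13)| / √((-2)² + 5² + 5²) = 12/√54 = 1.633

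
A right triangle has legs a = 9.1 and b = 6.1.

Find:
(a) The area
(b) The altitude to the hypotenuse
(a) Area = ½ab = ½·9.1·6.1 = 27.755
(b) Hypotenuse c = √(9.1² + 6.1²) = √120.02 = 10.9554
    Area = ½·c·h_c  →  h_c = 2·Area/c = 2·27.755/10.9554 = 5.067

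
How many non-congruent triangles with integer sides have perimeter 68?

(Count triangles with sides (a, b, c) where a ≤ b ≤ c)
With a ≤ b ≤ c and a + b + c = 68, the triangle inequality a + b > c gives c < 68/2, so c ≤ 33.
Iterate a from 1 to ⌊p/3⌋ = 22; for each a, b ranges from a to ⌊(p−a)/2⌋ with c = p − a − b, keeping only c ≥ b.
Triples: (2, 33, 33), (3, 32, 33), (4, 31, 33), …
Count = 96 triangles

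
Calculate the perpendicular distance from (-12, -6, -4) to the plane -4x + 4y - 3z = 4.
d = |(-4)(-12) + 4(-6) + (-3)(-4) - (4)| / √((-4)² + 4² + (-3)²) = 32/√41 = 4.998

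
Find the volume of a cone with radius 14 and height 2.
Volume = (1/3) * pi * r² * h
Volume = (1/3) * pi * 14² * 2
Volume = (1/3) * pi * 196 * 2
Volume = (1/3) * pi * 392
Volume = 410.50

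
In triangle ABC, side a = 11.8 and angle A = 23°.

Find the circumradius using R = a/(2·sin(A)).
R = a/(2·sin(A)) = 11.8/(2·sin(23°))
R = 11.8/(2·0.390731) = 11.8/0.781462 = 15.1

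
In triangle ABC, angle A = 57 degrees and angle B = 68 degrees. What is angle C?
Sum of angles in a triangle = 180 degrees
Third angle = 180 - 57 - 68
Third angle = 55 degrees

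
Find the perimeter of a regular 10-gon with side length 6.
Perimeter = number of sides * side length
Perimeter = 10 * 6
Perimeter = 60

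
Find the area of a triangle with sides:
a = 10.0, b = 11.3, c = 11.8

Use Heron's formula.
s = (a+b+c)/2 = (10.0+11.3+11.8)/2 = 16.55
A = √(s(s-a)(s-b)(s-c)) = √(16.55·6.55·5.25·4.75)
A = √2703.29 = 51.99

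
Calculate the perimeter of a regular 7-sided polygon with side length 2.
Perimeter = number of sides * side length
Perimeter = 7 * 2
Perimeter = 14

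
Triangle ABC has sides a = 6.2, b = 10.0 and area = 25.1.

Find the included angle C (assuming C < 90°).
Area = ½ab·sin(C)  →  sin(C) = 2·Area/(ab)
sin(C) = 2·25.1/(6.2·10.0) = 0.809677
C = arcsin(0.809677) = 54.06°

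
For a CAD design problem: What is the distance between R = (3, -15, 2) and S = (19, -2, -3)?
d = √[(16)² + (13)² + (-5)²] = √450 = 21.21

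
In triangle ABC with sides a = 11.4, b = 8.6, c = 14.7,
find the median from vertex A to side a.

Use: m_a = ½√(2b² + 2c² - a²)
m_a = ½√(2·8.6² + 2·14.7² - 11.4²)
m_a = ½√(147.92 + 432.18 - 129.96) = ½√450.14 = 10.61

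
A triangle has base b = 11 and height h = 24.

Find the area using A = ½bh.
A = ½·11·24 = 132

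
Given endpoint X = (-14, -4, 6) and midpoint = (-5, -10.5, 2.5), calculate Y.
Y = (2×(-5) - (-14), 2×(-10.5) - (-4), 2×2.5 - 6) = (4, -17, -1)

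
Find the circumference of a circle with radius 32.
Circumference = 2 * pi * r
Circumference = 2 * pi * 32
Circumference = 201.06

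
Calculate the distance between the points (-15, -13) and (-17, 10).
Using the distance formula: d = sqrt((x₂-x₁)² + (y₂-y₁)²)
dx = (-17) - (-15) = -2
dy = 10 - (-13) = 23
d = sqrt((-2)² + 23²) = sqrt(4 + 529) = sqrt(533) = 23.09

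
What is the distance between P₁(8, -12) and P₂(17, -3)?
Using the distance formula: d = sqrt((x₂-x₁)² + (y₂-y₁)²)
dx = 17 - 8 = 9
dy = (-3) - (-12) = 9
d = sqrt(9² + 9²) = sqrt(81 + 81) = sqrt(162) = 12.73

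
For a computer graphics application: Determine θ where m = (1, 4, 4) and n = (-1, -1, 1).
m·n = -1, |m|² = 33, |n|² = 3
cos θ = -1/√99 ≈ -0.1005
θ ≈ 95.77°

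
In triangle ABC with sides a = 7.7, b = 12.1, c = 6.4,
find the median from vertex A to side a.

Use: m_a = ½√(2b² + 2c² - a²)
m_a = ½√(2·12.1² + 2·6.4² - 7.7²)
m_a = ½√(292.82 + 81.92 - 59.29) = ½√315.45 = 8.88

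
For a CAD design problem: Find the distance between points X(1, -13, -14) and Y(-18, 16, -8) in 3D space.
d = √[(-19)² + (29)² + (6)²] = √1238 = 35.19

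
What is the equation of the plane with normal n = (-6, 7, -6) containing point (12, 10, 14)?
d = n·P = (-6)(12) + (7)(10) + (-6)(14) = -86
Plane: -6x + 7y - 6z = -86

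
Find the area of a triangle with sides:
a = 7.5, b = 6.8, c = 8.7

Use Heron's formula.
s = (a+b+c)/2 = (7.5+6.8+8.7)/2 = 11.5
A = √(s(s-a)(s-b)(s-c)) = √(11.5·4·4.7·2.8)
A = √605.36 = 24.6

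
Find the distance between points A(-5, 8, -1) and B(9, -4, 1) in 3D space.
d = √[(14)² + (-12)² + (2)²] = √344 = 18.55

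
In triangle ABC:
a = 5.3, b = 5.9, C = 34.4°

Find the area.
Using A = ½ab·sin(C):
A = ½·5.3·5.9·sin(34.4°) = ½·31.27·0.564967 = 8.833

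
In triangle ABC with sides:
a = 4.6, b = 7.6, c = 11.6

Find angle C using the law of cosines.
cos(C) = (a² + b² - c²)/(2ab)
cos(C) = (4.6² + 7.6² - 11.6²)/(2·4.6·7.6) = -55.64/69.92 = -0.795767
C = arccos(-0.795767) = 142.7°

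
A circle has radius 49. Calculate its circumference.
Circumference = 2 * pi * r
Circumference = 2 * pi * 49
Circumference = 307.88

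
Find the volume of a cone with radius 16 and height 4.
Volume = (1/3) * pi * r² * h
Volume = (1/3) * pi * 16² * 4
Volume = (1/3) * pi * 256 * 4
Volume = (1/3) * pi * 1024
Volume = 1072.33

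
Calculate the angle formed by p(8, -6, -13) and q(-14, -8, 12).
p·q = -220, |p|² = 269, |q|² = 404
cos θ = -220/√108676 ≈ -0.6674
θ ≈ 131.9°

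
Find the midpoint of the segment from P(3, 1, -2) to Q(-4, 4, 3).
Midpoint = ((3-4)/2, (1+4)/2, (-2+3)/2) = (-0.5, 2.5, 0.5)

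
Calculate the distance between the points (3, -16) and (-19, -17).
Using the distance formula: d = sqrt((x₂-x₁)² + (y₂-y₁)²)
dx = (-19) - 3 = -22
dy = (-17) - (-16) = -1
d = sqrt((-22)² + (-1)²) = sqrt(484 + 1) = sqrt(485) = 22.02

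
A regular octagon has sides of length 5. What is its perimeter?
Perimeter = number of sides * side length
Perimeter = 8 * 5
Perimeter = 40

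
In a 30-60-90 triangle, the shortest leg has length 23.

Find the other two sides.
Long leg = 23√3 = 39.84, Hypotenuse = 46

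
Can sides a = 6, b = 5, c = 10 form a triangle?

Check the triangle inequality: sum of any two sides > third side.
Yes, triangle inequality satisfied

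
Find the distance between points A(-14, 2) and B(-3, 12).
Using the distance formula: d = sqrt((x₂-x₁)² + (y₂-y₁)²)
dx = (-3) - (-14) = 11
dy = 12 - 2 = 10
d = sqrt(11² + 10²) = sqrt(121 + 100) = sqrt(221) = 14.87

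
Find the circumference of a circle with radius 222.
Circumference = 2 * pi * r
Circumference = 2 * pi * 222
Circumference = 1394.87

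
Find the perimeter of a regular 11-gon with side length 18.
Perimeter = number of sides * side length
Perimeter = 11 * 18
Perimeter = 198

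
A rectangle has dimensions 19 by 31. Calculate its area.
Area = length * width
Area = 19 * 31
Area = 589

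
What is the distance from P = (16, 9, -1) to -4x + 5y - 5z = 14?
d = |(-4)(16) + 5(9) + (-5)(-1) - (14)| / √((-4)² + 5² + (-5)²) = 28/√66 = 3.447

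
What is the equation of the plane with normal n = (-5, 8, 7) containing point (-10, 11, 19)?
d = n·P = (-5)(-10) + (8)(11) + (7)(19) = 271
Plane: -5x + 8y + 7z = 271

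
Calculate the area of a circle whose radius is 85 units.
Area = pi * r²
Area = pi * 85²
Area = pi * 7225
Area = 22698.01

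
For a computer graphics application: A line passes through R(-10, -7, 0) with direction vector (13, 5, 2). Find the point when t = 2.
P(2) = (-10 + 13(2), -7 + 5(2), 0 + 2(2)) = (16, 3, 4)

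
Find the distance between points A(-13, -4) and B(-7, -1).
Using the distance formula: d = sqrt((x₂-x₁)² + (y₂-y₁)²)
dx = (-7) - (-13) = 6
dy = (-1) - (-4) = 3
d = sqrt(6² + 3²) = sqrt(36 + 9) = sqrt(45) = 6.71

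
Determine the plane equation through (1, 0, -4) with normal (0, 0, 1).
d = n·P = (0)(1) + (0)(0) + (1)(-4) = -4
Plane: z = -4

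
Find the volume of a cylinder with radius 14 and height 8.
Volume = pi * r² * h
Volume = pi * 14² * 8
Volume = pi * 196 * 8
Volume = pi * 1568
Volume = 4926.02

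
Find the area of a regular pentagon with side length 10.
For a regular 5-gon with side length s = 10:
Apothem a = s / (2*tan(pi/5)) = 10 / (2*tan(pi/5)) ≈ 6.8819
Perimeter P = 5 * 10 = 50
Area = (1/2) * P * a = (1/2) * 50 * 6.8819 = 172.05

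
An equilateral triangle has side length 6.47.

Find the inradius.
For an equilateral triangle, r = s/(2√3) where s is the side.
r = 6.47/(2√3) = 6.47/3.464102 = 1.868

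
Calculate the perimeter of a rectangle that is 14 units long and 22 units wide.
Perimeter = 2 * (length + width)
Perimeter = 2 * (14 + 22)
Perimeter = 2 * 36
Perimeter = 72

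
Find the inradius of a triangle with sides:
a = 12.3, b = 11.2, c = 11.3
s = (a+b+c)/2 = (12.3+11.2+11.3)/2 = 17.4
Area = √(s(s-a)(s-b)(s-c)) = √(17.4·5.1·6.2·6.1) = 57.9323
r = Area/s = 57.9323/17.4 = 3.329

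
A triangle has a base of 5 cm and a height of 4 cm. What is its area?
Area = (1/2) * base * height
Area = (1/2) * 5 * 4
Area = 10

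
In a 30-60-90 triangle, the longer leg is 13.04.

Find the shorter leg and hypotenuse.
In a 30-60-90 triangle, sides are in ratio 1 : √3 : 2.
Long leg = short leg·√3  →  short leg = 13.04/√3 = 7.529
Hypotenuse = 2·(short leg) = 2·13.04/√3 = 15.06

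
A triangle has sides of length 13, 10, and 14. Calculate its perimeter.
Perimeter = sum of all sides
Perimeter = 13 + 10 + 14
Perimeter = 37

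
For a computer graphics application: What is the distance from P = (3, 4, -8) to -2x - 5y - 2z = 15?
d = |(-2)(3) + (-5)(4) + (-2)(-8) - (15)| / √((-2)² + (-5)² + (-2)²) = 25/√33 = 4.352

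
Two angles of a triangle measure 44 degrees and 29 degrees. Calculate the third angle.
Sum of angles in a triangle = 180 degrees
Third angle = 180 - 44 - 29
Third angle = 107 degrees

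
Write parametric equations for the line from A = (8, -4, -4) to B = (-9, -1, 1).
Direction vector d = B - A = (-17, 3, 5)
x = 8 - 17t, y = -4 + 3t, z = -4 + 5t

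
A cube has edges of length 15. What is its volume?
Volume = s³
Volume = 15³
Volume = 3375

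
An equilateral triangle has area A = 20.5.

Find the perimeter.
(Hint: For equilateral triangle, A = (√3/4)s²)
A = (√3/4)s²  →  s² = 4A/√3 = 4·20.5/√3 = 47.3427
s = 6.8806
Perimeter = 3s = 20.64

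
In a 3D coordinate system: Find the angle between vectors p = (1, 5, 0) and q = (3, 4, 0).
p·q = 23, |p|² = 26, |q|² = 25
cos θ = 23/√650 ≈ 0.9021
θ ≈ 25.56°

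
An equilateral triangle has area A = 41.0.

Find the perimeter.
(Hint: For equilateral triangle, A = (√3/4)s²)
A = (√3/4)s²  →  s² = 4A/√3 = 4·41.0/√3 = 94.6854
s = 9.73064
Perimeter = 3s = 29.19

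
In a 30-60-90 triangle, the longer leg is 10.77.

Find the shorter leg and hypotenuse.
In a 30-60-90 triangle, sides are in ratio 1 : √3 : 2.
Long leg = short leg·√3  →  short leg = 10.77/√3 = 6.218
Hypotenuse = 2·(short leg) = 2·10.77/√3 = 12.44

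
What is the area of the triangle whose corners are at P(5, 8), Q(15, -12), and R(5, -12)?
Using the coordinate formula: Area = (1/2)|x₁(y₂-y₃) + x₂(y₃-y₁) + x₃(y₁-y₂)|
Area = (1/2)|5((-12)-(-12)) + 15((-12)-8) + 5(8-(-12))|
Area = (1/2)|5*0 + 15*(-20) + 5*20|
Area = (1/2)|0 + (-300) + 100|
Area = (1/2)*200 = 100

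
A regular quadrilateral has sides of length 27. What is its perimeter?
Perimeter = number of sides * side length
Perimeter = 4 * 27
Perimeter = 108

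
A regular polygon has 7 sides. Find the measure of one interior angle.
Interior angle of a regular n-gon = (n-2)*180/n
Interior angle = (7-2)*180/7
Interior angle = 5*180/7
Interior angle = 900/7
Interior angle = 128.57 degrees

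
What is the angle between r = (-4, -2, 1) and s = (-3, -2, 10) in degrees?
r·s = 26, |r|² = 21, |s|² = 113
cos θ = 26/√2373 ≈ 0.5337
θ ≈ 57.74°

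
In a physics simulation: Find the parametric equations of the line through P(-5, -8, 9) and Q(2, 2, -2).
Direction vector d = Q - P = (7, 10, -11)
x = -5 + 7t, y = -8 + 10t, z = 9 - 11t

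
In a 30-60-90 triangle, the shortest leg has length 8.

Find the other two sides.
Long leg = 8√3 = 13.86, Hypotenuse = 16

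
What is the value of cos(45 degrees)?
cos(45 degrees) = sqrt(2)/2
Decimal approximation: 0.7071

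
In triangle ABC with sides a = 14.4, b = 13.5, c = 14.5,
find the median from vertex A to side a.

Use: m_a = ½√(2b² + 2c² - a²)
m_a = ½√(2·13.5² + 2·14.5² - 14.4²)
m_a = ½√(364.5 + 420.5 - 207.36) = ½√577.64 = 12.02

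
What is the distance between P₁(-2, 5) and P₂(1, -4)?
Using the distance formula: d = sqrt((x₂-x₁)² + (y₂-y₁)²)
dx = 1 - (-2) = 3
dy = (-4) - 5 = -9
d = sqrt(3² + (-9)²) = sqrt(9 + 81) = sqrt(90) = 9.49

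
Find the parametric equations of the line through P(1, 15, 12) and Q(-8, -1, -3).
Direction vector d = Q - P = (-9, -16, -15)
x = 1 - 9t, y = 15 - 16t, z = 12 - 15t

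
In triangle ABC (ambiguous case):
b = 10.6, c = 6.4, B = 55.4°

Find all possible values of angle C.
sin(C)/c = sin(B)/b  →  sin(C) = c·sin(B)/b = 6.4·sin(55.4°)/10.6 = 0.496988
C₁ = arcsin(0.496988) = 29.8°,  C₂ = 180° - C₁ = 150.2°
Check C₂: A = 180° - 55.4° - 150.2° = -25.6° ≤ 0, rejected
C = 29.8° (one solution)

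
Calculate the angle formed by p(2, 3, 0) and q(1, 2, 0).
p·q = 8, |p|² = 13, |q|² = 5
cos θ = 8/√65 ≈ 0.9923
θ ≈ 7.125°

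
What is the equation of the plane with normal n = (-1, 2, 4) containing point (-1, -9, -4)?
d = n·P = (-1)(-1) + (2)(-9) + (4)(-4) = -33
Plane: -x + 2y + 4z = -33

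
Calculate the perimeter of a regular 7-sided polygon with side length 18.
Perimeter = number of sides * side length
Perimeter = 7 * 18
Perimeter = 126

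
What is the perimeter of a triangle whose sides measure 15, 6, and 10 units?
Perimeter = sum of all sides
Perimeter = 15 + 6 + 10
Perimeter = 31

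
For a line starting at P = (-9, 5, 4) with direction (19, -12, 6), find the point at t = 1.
P(1) = (-9 + 19(1), 5 + (-12)(1), 4 + 6(1)) = (10, -7, 10)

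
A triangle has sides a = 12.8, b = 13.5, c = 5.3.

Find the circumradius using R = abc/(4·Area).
s = (a+b+c)/2 = 15.8
Area = √(s(s-a)(s-b)(s-c)) = √(15.8·3·2.3·10.5) = 33.8336
R = abc/(4·Area) = (12.8·13.5·5.3)/(4·33.8336) = 915.84/135.3344 = 6.767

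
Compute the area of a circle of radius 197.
Area = pi * r²
Area = pi * 197²
Area = pi * 38809
Area = 121922.07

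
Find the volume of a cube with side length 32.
Volume = s³
Volume = 32³
Volume = 32768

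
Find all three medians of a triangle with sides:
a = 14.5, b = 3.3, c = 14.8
Using m_x = ½√(2y² + 2z² - x²):
m_a = ½√(2·3.3² + 2·14.8² - 14.5²) = ½√249.61 = 7.9
m_b = ½√(2·14.5² + 2·14.8² - 3.3²) = ½√847.69 = 14.56
m_c = ½√(2·14.5² + 2·3.3² - 14.8²) = ½√223.24 = 7.471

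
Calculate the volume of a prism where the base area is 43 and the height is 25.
Volume = base area * height
Volume = 43 * 25
Volume = 1075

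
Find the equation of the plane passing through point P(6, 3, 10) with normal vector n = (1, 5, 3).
d = n·P = (1)(6) + (5)(3) + (3)(10) = 51
Plane: x + 5y + 3z = 51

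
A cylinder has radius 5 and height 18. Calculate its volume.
Volume = pi * r² * h
Volume = pi * 5² * 18
Volume = pi * 25 * 18
Volume = pi * 450
Volume = 1413.72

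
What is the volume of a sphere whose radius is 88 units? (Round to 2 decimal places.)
Volume = (4/3) * pi * r³
Volume = (4/3) * pi * 88³
Volume = (4/3) * pi * 681472
Volume = 2854543.24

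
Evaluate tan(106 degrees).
tan(106 degrees) = -3.4874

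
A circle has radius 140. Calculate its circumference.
Circumference = 2 * pi * r
Circumference = 2 * pi * 140
Circumference = 879.65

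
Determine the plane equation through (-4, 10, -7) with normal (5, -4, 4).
d = n·P = (5)(-4) + (-4)(10) + (4)(-7) = -88
Plane: 5x - 4y + 4z = -88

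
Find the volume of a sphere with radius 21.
Volume = (4/3) * pi * r³
Volume = (4/3) * pi * 21³
Volume = (4/3) * pi * 9261
Volume = 38792.39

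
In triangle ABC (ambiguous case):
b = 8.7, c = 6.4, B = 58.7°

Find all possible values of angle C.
sin(C)/c = sin(B)/b  →  sin(C) = c·sin(B)/b = 6.4·sin(58.7°)/8.7 = 0.628567
C₁ = arcsin(0.628567) = 38.94°,  C₂ = 180° - C₁ = 141.06°
Check C₂: A = 180° - 58.7° - 141.06° = -19.76° ≤ 0, rejected
C = 38.94° (one solution)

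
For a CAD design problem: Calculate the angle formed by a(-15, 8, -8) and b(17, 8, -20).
a·b = -31, |a|² = 353, |b|² = 753
cos θ = -31/√265809 ≈ -0.06013
θ ≈ 93.45°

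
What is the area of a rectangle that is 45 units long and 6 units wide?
Area = length * width
Area = 45 * 6
Area = 270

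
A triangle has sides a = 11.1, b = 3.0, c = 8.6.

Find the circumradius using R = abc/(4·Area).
s = (a+b+c)/2 = 11.35
Area = √(s(s-a)(s-b)(s-c)) = √(11.35·0.25·8.35·2.75) = 8.07193
R = abc/(4·Area) = (11.1·3.0·8.6)/(4·8.07193) = 286.38/32.28772 = 8.87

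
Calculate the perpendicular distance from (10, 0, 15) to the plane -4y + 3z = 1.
d = |0(10) + (-4)(0) + 3(15) - (1)| / √(0² + (-4)² + 3²) = 44/√25 = 8.8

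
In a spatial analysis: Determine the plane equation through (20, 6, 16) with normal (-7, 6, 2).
d = n·P = (-7)(20) + (6)(6) + (2)(16) = -72
Plane: -7x + 6y + 2z = -72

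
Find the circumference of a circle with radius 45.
Circumference = 2 * pi * r
Circumference = 2 * pi * 45
Circumference = 282.74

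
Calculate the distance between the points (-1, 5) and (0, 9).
Using the distance formula: d = sqrt((x₂-x₁)² + (y₂-y₁)²)
dx = 0 - (-1) = 1
dy = 9 - 5 = 4
d = sqrt(1² + 4²) = sqrt(1 + 16) = sqrt(17) = 4.12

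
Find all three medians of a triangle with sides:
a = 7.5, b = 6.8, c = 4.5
Using m_x = ½√(2y² + 2z² - x²):
m_a = ½√(2·6.8² + 2·4.5² - 7.5²) = ½√76.73 = 4.38
m_b = ½√(2·7.5² + 2·4.5² - 6.8²) = ½√106.76 = 5.166
m_c = ½√(2·7.5² + 2·6.8² - 4.5²) = ½√184.73 = 6.796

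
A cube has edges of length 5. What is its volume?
Volume = s³
Volume = 5³
Volume = 125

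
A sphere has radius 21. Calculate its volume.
Volume = (4/3) * pi * r³
Volume = (4/3) * pi * 21³
Volume = (4/3) * pi * 9261
Volume = 38792.39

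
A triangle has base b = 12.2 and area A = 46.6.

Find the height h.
A = ½bh  →  h = 2A/b
h = 2·46.6/12.2 = 7.639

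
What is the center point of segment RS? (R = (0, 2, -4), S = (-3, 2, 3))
Midpoint = ((0-3)/2, (2+2)/2, (-4+3)/2) = (-1.5, 2, -0.5)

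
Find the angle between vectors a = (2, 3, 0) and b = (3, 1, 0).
a·b = 9, |a|² = 13, |b|² = 10
cos θ = 9/√130 ≈ 0.7894
θ ≈ 37.87°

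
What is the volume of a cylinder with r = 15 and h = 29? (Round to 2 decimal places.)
Volume = pi * r² * h
Volume = pi * 15² * 29
Volume = pi * 225 * 29
Volume = pi * 6525
Volume = 20498.89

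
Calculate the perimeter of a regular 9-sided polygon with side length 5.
Perimeter = number of sides * side length
Perimeter = 9 * 5
Perimeter = 45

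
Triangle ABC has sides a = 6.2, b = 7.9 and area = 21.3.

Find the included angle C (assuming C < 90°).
Area = ½ab·sin(C)  →  sin(C) = 2·Area/(ab)
sin(C) = 2·21.3/(6.2·7.9) = 0.869743
C = arcsin(0.869743) = 60.43°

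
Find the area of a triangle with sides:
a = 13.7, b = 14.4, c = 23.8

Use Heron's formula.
s = (a+b+c)/2 = (13.7+14.4+23.8)/2 = 25.95
A = √(s(s-a)(s-b)(s-c)) = √(25.95·12.25·11.55·2.15)
A = √7893.94 = 88.85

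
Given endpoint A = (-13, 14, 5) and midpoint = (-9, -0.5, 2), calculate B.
B = (2×(-9) - (-13), 2×(-0.5) - 14, 2×2 - 5) = (-5, -15, -1)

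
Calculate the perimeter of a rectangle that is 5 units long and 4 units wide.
Perimeter = 2 * (length + width)
Perimeter = 2 * (5 + 4)
Perimeter = 2 * 9
Perimeter = 18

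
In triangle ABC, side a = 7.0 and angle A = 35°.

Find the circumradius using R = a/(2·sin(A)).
R = a/(2·sin(A)) = 7.0/(2·sin(35°))
R = 7.0/(2·0.573576) = 7.0/1.147153 = 6.102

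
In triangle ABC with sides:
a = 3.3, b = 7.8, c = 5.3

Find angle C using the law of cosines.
cos(C) = (a² + b² - c²)/(2ab)
cos(C) = (3.3² + 7.8² - 5.3²)/(2·3.3·7.8) = 43.64/51.48 = 0.847708
C = arccos(0.847708) = 32.04°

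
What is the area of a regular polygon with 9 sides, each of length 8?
For a regular 9-gon with side length s = 8:
Apothem a = s / (2*tan(pi/9)) = 8 / (2*tan(pi/9)) ≈ 10.9899
Perimeter P = 9 * 8 = 72
Area = (1/2) * P * a = (1/2) * 72 * 10.9899 = 395.64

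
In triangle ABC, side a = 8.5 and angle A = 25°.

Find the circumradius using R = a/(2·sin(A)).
R = a/(2·sin(A)) = 8.5/(2·sin(25°))
R = 8.5/(2·0.422618) = 8.5/0.845237 = 10.06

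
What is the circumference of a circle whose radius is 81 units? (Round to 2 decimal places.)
Circumference = 2 * pi * r
Circumference = 2 * pi * 81
Circumference = 508.94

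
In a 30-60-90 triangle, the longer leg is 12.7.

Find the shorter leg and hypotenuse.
In a 30-60-90 triangle, sides are in ratio 1 : √3 : 2.
Long leg = short leg·√3  →  short leg = 12.7/√3 = 7.332
Hypotenuse = 2·(short leg) = 2·12.7/√3 = 14.66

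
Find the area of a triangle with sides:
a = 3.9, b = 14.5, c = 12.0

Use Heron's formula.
s = (a+b+c)/2 = (3.9+14.5+12.0)/2 = 15.2
A = √(s(s-a)(s-b)(s-c)) = √(15.2·11.3·0.7·3.2)
A = √384.742 = 19.61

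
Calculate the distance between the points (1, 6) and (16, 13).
Using the distance formula: d = sqrt((x₂-x₁)² + (y₂-y₁)²)
dx = 16 - 1 = 15
dy = 13 - 6 = 7
d = sqrt(15² + 7²) = sqrt(225 + 49) = sqrt(274) = 16.55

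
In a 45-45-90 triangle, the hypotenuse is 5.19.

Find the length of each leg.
In a 45-45-90 triangle, hypotenuse = leg·√2  →  leg = hypotenuse/√2
leg = 5.19/√2 = 3.67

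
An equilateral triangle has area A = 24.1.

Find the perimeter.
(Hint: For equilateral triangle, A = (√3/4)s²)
A = (√3/4)s²  →  s² = 4A/√3 = 4·24.1/√3 = 55.6566
s = 7.46033
Perimeter = 3s = 22.38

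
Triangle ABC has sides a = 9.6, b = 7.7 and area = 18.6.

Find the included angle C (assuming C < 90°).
Area = ½ab·sin(C)  →  sin(C) = 2·Area/(ab)
sin(C) = 2·18.6/(9.6·7.7) = 0.503247
C = arcsin(0.503247) = 30.22°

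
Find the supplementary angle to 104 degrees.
Supplementary angles sum to 180 degrees.
Other angle = 180 - 104
Other angle = 76 degrees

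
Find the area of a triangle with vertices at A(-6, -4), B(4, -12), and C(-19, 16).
Using the coordinate formula: Area = (1/2)|x₁(y₂-y₃) + x₂(y₃-y₁) + x₃(y₁-y₂)|
Area = (1/2)|(-6)((-12)-16) + 4(16-(-4)) + (-19)((-4)-(-12))|
Area = (1/2)|(-6)*(-28) + 4*20 + (-19)*8|
Area = (1/2)|168 + 80 + (-152)|
Area = (1/2)*96 = 48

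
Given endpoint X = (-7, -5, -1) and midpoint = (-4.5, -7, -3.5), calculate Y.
Y = (2×(-4.5) - (-7), 2×(-7) - (-5), 2×(-3.5) - (-1)) = (-2, -9, -6)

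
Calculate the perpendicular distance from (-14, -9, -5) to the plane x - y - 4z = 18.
d = |1(-14) + (-1)(-9) + (-4)(-5) - (18)| / √(1² + (-1)² + (-4)²) = 3/√18 = 0.7071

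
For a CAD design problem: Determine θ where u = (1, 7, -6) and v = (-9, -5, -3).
u·v = -26, |u|² = 86, |v|² = 115
cos θ = -26/√9890 ≈ -0.2614
θ ≈ 105.2°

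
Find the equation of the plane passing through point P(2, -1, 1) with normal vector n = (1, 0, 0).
d = n·P = (1)(2) + (0)(-1) + (0)(1) = 2
Plane: x = 2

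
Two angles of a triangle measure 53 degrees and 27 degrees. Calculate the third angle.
Sum of angles in a triangle = 180 degrees
Third angle = 180 - 53 - 27
Third angle = 100 degrees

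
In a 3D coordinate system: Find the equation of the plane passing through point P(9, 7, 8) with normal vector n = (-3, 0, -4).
d = n·P = (-3)(9) + (0)(7) + (-4)(8) = -59
Plane: -3x - 4z = -59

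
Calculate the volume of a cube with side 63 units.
Volume = s³
Volume = 63³
Volume = 250047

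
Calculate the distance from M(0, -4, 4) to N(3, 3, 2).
d = √[(3)² + (7)² + (-2)²] = √62 = 7.874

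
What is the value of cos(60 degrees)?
cos(60 degrees) = 1/2
Decimal approximation: 0.5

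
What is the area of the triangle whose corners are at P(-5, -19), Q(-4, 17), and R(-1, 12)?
Using the coordinate formula: Area = (1/2)|x₁(y₂-y₃) + x₂(y₃-y₁) + x₃(y₁-y₂)|
Area = (1/2)|(-5)(17-12) + (-4)(12-(-19)) + (-1)((-19)-17)|
Area = (1/2)|(-5)*5 + (-4)*31 + (-1)*(-36)|
Area = (1/2)|(-25) + (-124) + 36|
Area = (1/2)*113 = 56.50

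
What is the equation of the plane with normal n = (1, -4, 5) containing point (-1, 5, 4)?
d = n·P = (1)(-1) + (-4)(5) + (5)(4) = -1
Plane: x - 4y + 5z = -1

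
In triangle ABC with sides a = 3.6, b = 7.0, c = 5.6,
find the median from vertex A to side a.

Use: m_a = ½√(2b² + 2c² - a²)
m_a = ½√(2·7.0² + 2·5.6² - 3.6²)
m_a = ½√(98 + 62.72 - 12.96) = ½√147.76 = 6.078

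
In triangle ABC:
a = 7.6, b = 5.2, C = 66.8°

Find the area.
Using A = ½ab·sin(C):
A = ½·7.6·5.2·sin(66.8°) = ½·39.52·0.919135 = 18.16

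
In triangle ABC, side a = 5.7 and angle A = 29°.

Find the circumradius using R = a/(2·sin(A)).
R = a/(2·sin(A)) = 5.7/(2·sin(29°))
R = 5.7/(2·0.484810) = 5.7/0.969619 = 5.879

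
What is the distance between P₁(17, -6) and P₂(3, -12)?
Using the distance formula: d = sqrt((x₂-x₁)² + (y₂-y₁)²)
dx = 3 - 17 = -14
dy = (-12) - (-6) = -6
d = sqrt((-14)² + (-6)²) = sqrt(196 + 36) = sqrt(232) = 15.23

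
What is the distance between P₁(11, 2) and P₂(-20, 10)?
Using the distance formula: d = sqrt((x₂-x₁)² + (y₂-y₁)²)
dx = (-20) - 11 = -31
dy = 10 - 2 = 8
d = sqrt((-31)² + 8²) = sqrt(961 + 64) = sqrt(1025) = 32.02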